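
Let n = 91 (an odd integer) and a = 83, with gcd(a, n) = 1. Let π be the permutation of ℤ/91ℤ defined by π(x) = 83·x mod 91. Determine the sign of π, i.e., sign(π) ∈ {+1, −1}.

Orbit of 64 under x↦83x: [64, 34, 1, 83]… (length divides ord_91(83)).
Decompose π into cycles: lengths [4, 4, 4, 4, 4, 4, 4, 4, 4, 4, 4, 4, 4, 4, 4, 4, 4, 4, 4, 4, 4, 2, 2, 2, 1] (25 cycles, including the fixed point 0).
sign(π) = (−1)^{n − #cycles} = (−1)^{91−25} = (−1)^66 = +1.

+1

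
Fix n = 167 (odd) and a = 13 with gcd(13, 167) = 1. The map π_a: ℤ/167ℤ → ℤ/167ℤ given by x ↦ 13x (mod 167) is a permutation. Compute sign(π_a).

Orbit of 134 under x↦13x: [134, 72, 101, 144, 35, 121, 70]… (length divides ord_167(13)).
π_13 has 2 disjoint cycles with lengths [166, 1] on {0,…,166}.
n − c = 167 − 2 = 165; sign = (−1)^165 = -1.
Via Zolotarev, sign(π_{13}) = (13|167) = -1.

-1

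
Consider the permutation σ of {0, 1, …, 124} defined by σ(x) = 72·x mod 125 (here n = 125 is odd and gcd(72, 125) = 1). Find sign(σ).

Start at x=42: 42 → 24 → 103 → 41 → 77 → 44 → 43 → … (one orbit).
Cycle lengths of π_72 on ℤ/125ℤ: [100, 20, 4, 1]; 4 cycles in total.
4 cycles on 125: each ℓ→(−1)^(ℓ−1), product (−1)^121 = -1.

-1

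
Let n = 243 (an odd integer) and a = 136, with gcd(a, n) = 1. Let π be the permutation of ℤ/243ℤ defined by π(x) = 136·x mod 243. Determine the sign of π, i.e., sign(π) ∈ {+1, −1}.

Orbit of 217 under x↦136x: [217, 109, 1, 136, 28, 163, 55]… (length divides ord_243(136)).
π_136 has 63 disjoint cycles with lengths [9, 9, 9, 9, 9, 9, 9, 9, 9, 9, 9, 9, 9, 9, 9, 9, 9, 9, 3, 3, 3, 3, 3, 3, 3, 3, 3, 3, 3, 3, 3, 3, 3, 3, 3, 3, 1, 1, 1, 1, 1, 1, 1, 1, 1, 1, 1, 1, 1, 1, 1, 1, 1, 1, 1, 1, 1, 1, 1, 1, 1, 1, 1] on {0,…,242}.
sign(π) = (−1)^{n − #cycles} = (−1)^{243−63} = (−1)^180 = +1.
Check: (136/243) = +1 by Zolotarev.

+1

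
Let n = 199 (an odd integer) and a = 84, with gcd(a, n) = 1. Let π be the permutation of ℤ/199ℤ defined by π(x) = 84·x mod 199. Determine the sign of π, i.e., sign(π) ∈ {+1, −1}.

-1

Orbit of 25 under x↦84x: [25, 110, 86, 60, 65, 87, 144]… (length divides ord_199(84)).
2 cycles of lengths [198, 1].
With 2 cycles on 199 points, sign = (−1)^{199−2} = -1.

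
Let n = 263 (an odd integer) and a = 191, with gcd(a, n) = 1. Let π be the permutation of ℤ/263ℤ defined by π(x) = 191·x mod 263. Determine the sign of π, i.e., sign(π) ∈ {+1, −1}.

-1

Start at x=219: 219 → 12 → 188 → 140 → 177 → 143 → 224 → … (one orbit).
π_191 has 2 disjoint cycles with lengths [262, 1] on {0,…,262}.
n − c = 263 − 2 = 261; sign = (−1)^261 = -1.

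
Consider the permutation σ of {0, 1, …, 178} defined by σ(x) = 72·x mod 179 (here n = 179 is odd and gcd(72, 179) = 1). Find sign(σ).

-1

Trace 161: π^k(161) = [161, 136, 126, 122, 13, 41, 88] for k=0..6.
Cycle type of π: 178 + 1; total 2 cycles.
With 2 cycles on 179 points, sign = (−1)^{179−2} = -1.
The Jacobi symbol (72|179) = -1 (Zolotarev) agrees.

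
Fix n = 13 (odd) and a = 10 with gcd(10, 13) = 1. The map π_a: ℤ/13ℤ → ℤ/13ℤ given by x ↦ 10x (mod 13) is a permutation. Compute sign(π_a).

Orbit of 1 under x↦10x: [1, 10, 9, 12, 3, 4]… (length divides ord_13(10)).
3 cycles of lengths [6, 6, 1].
3 cycles on 13: each ℓ→(−1)^(ℓ−1), product (−1)^10 = +1.

+1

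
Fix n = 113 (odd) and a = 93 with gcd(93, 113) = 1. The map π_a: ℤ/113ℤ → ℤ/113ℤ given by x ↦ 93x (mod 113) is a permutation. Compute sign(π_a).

Trace 87: π^k(87) = [87, 68, 109, 80, 95, 21, 32] for k=0..6.
Decompose π into cycles: lengths [112, 1] (2 cycles, including the fixed point 0).
sign(π) = (−1)^{n − #cycles} = (−1)^{113−2} = (−1)^111 = -1.
The Jacobi symbol (93|113) = -1 (Zolotarev) agrees.

-1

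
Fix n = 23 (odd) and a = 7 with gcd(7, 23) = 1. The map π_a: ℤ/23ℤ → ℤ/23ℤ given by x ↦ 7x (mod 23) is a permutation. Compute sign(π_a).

-1

Start at x=8: 8 → 10 → 1 → 7 → 3 → 21 → 9 → … (one orbit).
Cycle lengths of π_7 on ℤ/23ℤ: [22, 1]; 2 cycles in total.
sign(π) = (−1)^{n − #cycles} = (−1)^{23−2} = (−1)^21 = -1.
The Jacobi symbol (7|23) = -1 (Zolotarev) agrees.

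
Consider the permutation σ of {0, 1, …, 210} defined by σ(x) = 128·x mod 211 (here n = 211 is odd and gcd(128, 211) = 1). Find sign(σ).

-1

Trace 83: π^k(83) = [83, 74, 188, 10, 14, 104, 19] for k=0..6.
π_128 has 8 disjoint cycles with lengths [30, 30, 30, 30, 30, 30, 30, 1] on {0,…,210}.
Σ(ℓ_i−1) = 211−8 = 203; sign = (−1)^203 = -1.
(128|211)_J = -1 (Zolotarev's lemma cross-check).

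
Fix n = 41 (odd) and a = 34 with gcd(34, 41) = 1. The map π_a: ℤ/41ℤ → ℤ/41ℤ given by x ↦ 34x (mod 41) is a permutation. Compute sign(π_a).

-1

Orbit of 10 under x↦34x: [10, 12, 39, 14, 25, 30, 36]… (length divides ord_41(34)).
The orbit structure of x ↦ 34x mod 41: 2 orbits of sizes [40, 1].
n − c = 41 − 2 = 39; sign = (−1)^39 = -1.
(34|41)_J = -1 (Zolotarev's lemma cross-check).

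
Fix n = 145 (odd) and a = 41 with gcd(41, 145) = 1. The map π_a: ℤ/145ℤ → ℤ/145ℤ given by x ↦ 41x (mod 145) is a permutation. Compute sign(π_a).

Trace 86: π^k(86) = [86, 46, 1, 41] for k=0..3.
40 cycles of lengths [4, 4, 4, 4, 4, 4, 4, 4, 4, 4, 4, 4, 4, 4, 4, 4, 4, 4, 4, 4, 4, 4, 4, 4, 4, 4, 4, 4, 4, 4, 4, 4, 4, 4, 4, 1, 1, 1, 1, 1].
With 40 cycles on 145 points, sign = (−1)^{145−40} = -1.

-1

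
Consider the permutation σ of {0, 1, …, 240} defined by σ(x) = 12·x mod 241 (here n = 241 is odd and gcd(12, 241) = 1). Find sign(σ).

+1

Start at x=196: 196 → 183 → 27 → 83 → 32 → 143 → 29 → … (one orbit).
Cycle lengths of π_12 on ℤ/241ℤ: [120, 120, 1]; 3 cycles in total.
Σ(ℓ_i−1) = 241−3 = 238; sign = (−1)^238 = +1.
Via Zolotarev, sign(π_{12}) = (12|241) = +1.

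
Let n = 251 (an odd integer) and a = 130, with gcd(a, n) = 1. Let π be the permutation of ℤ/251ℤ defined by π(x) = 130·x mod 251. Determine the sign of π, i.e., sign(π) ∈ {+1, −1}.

Orbit of 121 under x↦130x: [121, 168, 3, 139, 249, 242, 85]… (length divides ord_251(130)).
2 cycles of lengths [250, 1].
251 − 2 = 249 transpositions; sign(π) = (−1)^249 = -1.
Zolotarev: (130|251) = -1, matching the cycle-count sign.

-1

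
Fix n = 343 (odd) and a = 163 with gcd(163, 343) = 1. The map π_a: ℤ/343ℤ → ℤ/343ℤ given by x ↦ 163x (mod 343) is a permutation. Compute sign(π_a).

+1

Start at x=225: 225 → 317 → 221 → 8 → 275 → 235 → 232 → … (one orbit).
7 cycles of lengths [147, 147, 21, 21, 3, 3, 1].
343 − 7 = 336 transpositions; sign(π) = (−1)^336 = +1.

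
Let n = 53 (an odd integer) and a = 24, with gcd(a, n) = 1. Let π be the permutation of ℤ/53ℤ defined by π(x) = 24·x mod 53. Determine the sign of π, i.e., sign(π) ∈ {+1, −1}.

+1

Trace 44: π^k(44) = [44, 49, 10, 28, 36, 16, 13] for k=0..6.
Cycle lengths of π_24 on ℤ/53ℤ: [13, 13, 13, 13, 1]; 5 cycles in total.
5 cycles on 53: each ℓ→(−1)^(ℓ−1), product (−1)^48 = +1.
Zolotarev: (24|53) = +1, matching the cycle-count sign.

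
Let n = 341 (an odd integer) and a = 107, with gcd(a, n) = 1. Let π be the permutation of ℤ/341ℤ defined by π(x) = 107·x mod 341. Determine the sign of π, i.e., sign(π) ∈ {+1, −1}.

Trace 107: π^k(107) = [107, 196, 171, 224, 98, 256, 112] for k=0..6.
π_107 has 14 disjoint cycles with lengths [30, 30, 30, 30, 30, 30, 30, 30, 30, 30, 15, 15, 10, 1] on {0,…,340}.
n − c = 341 − 14 = 327; sign = (−1)^327 = -1.

-1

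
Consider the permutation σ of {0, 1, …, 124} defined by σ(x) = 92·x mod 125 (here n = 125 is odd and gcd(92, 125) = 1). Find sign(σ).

-1

Orbit of 29 under x↦92x: [29, 43, 81, 77, 84, 103, 101]… (length divides ord_125(92)).
π_92 has 4 disjoint cycles with lengths [100, 20, 4, 1] on {0,…,124}.
125 − 4 = 121 transpositions; sign(π) = (−1)^121 = -1.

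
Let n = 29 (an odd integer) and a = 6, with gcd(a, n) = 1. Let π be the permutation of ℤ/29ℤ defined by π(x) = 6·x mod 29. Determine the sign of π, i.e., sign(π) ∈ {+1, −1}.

Orbit of 4 under x↦6x: [4, 24, 28, 23, 22, 16, 9]… (length divides ord_29(6)).
The orbit structure of x ↦ 6x mod 29: 3 orbits of sizes [14, 14, 1].
Σ(ℓ_i−1) = 29−3 = 26; sign = (−1)^26 = +1.
Check: (6/29) = +1 by Zolotarev.

+1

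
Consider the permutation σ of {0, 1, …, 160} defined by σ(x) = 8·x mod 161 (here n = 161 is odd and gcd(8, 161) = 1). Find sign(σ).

Trace 8: π^k(8) = [8, 64, 29, 71, 85, 36, 127] for k=0..6.
Cycle lengths of π_8 on ℤ/161ℤ: [11, 11, 11, 11, 11, 11, 11, 11, 11, 11, 11, 11, 11, 11, 1, 1, 1, 1, 1, 1, 1]; 21 cycles in total.
161 − 21 = 140 transpositions; sign(π) = (−1)^140 = +1.
(8|161)_J = +1 (Zolotarev's lemma cross-check).

+1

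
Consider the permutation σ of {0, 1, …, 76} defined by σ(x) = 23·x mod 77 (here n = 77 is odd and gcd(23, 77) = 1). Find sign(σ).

+1

Trace 67: π^k(67) = [67, 1, 23] for k=0..2.
Cycle type of π: 3×22 + 1×11; total 33 cycles.
sign(π) = (−1)^{n − #cycles} = (−1)^{77−33} = (−1)^44 = +1.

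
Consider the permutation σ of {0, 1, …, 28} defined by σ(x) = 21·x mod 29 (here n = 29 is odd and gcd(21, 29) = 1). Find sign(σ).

Trace 3: π^k(3) = [3, 5, 18, 1, 21, 6, 10] for k=0..6.
The orbit structure of x ↦ 21x mod 29: 2 orbits of sizes [28, 1].
29 − 2 = 27 transpositions; sign(π) = (−1)^27 = -1.
Zolotarev: (21|29) = -1, matching the cycle-count sign.

-1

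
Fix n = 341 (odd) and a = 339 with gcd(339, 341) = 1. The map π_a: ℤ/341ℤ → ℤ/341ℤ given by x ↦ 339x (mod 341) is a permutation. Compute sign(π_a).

-1

Trace 64: π^k(64) = [64, 213, 256, 170, 1, 339, 4] for k=0..6.
Cycle type of π: 10×33 + 5×2 + 1; total 36 cycles.
n − c = 341 − 36 = 305; sign = (−1)^305 = -1.
Via Zolotarev, sign(π_{339}) = (339|341) = -1.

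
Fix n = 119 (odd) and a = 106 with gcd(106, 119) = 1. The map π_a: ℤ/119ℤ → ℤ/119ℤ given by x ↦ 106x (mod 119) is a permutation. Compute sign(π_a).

+1

Orbit of 106 under x↦106x: [106, 50, 64, 1]… (length divides ord_119(106)).
Decompose π into cycles: lengths [4, 4, 4, 4, 4, 4, 4, 4, 4, 4, 4, 4, 4, 4, 4, 4, 4, 4, 4, 4, 4, 4, 4, 4, 4, 4, 4, 4, 1, 1, 1, 1, 1, 1, 1] (35 cycles, including the fixed point 0).
n − c = 119 − 35 = 84; sign = (−1)^84 = +1.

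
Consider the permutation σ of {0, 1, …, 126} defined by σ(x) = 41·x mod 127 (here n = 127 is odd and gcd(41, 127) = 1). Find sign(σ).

+1

Start at x=2: 2 → 82 → 60 → 47 → 22 → 13 → 25 → … (one orbit).
π_41 has 3 disjoint cycles with lengths [63, 63, 1] on {0,…,126}.
n − c = 127 − 3 = 124; sign = (−1)^124 = +1.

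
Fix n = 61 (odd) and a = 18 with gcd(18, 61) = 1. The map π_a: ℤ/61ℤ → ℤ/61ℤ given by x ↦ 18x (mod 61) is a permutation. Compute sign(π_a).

Trace 8: π^k(8) = [8, 22, 30, 52, 21, 12, 33] for k=0..6.
π_18 has 2 disjoint cycles with lengths [60, 1] on {0,…,60}.
2 cycles on 61: each ℓ→(−1)^(ℓ−1), product (−1)^59 = -1.
Check: (18/61) = -1 by Zolotarev.

-1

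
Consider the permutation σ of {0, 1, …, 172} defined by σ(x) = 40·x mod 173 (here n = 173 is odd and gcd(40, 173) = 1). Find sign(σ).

Start at x=167: 167 → 106 → 88 → 60 → 151 → 158 → 92 → … (one orbit).
Cycle type of π: 86×2 + 1; total 3 cycles.
With 3 cycles on 173 points, sign = (−1)^{173−3} = +1.

+1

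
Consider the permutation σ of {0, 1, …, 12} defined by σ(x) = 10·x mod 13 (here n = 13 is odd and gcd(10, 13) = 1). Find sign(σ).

+1

Orbit of 9 under x↦10x: [9, 12, 3, 4, 1, 10]… (length divides ord_13(10)).
The orbit structure of x ↦ 10x mod 13: 3 orbits of sizes [6, 6, 1].
3 cycles on 13: each ℓ→(−1)^(ℓ−1), product (−1)^10 = +1.
Zolotarev: (10|13) = +1, matching the cycle-count sign.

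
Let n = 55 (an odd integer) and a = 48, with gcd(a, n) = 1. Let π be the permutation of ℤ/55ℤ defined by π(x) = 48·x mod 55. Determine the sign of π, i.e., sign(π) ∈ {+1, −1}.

-1

Trace 38: π^k(38) = [38, 9, 47, 1, 48, 49, 42] for k=0..6.
Cycle lengths of π_48 on ℤ/55ℤ: [20, 20, 5, 5, 4, 1]; 6 cycles in total.
n − c = 55 − 6 = 49; sign = (−1)^49 = -1.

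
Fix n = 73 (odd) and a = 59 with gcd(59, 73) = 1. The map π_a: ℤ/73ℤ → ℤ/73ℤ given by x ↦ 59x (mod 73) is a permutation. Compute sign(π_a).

Trace 8: π^k(8) = [8, 34, 35, 21, 71, 28, 46] for k=0..6.
Cycle lengths of π_59 on ℤ/73ℤ: [72, 1]; 2 cycles in total.
2 cycles on 73: each ℓ→(−1)^(ℓ−1), product (−1)^71 = -1.
Check: (59/73) = -1 by Zolotarev.

-1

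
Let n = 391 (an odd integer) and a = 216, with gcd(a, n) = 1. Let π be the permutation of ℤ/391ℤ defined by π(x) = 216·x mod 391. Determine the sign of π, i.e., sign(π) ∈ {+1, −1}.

Trace 386: π^k(386) = [386, 93, 147, 81, 292, 121, 330] for k=0..6.
Cycle type of π: 176×2 + 16 + 11×2 + 1; total 6 cycles.
391 − 6 = 385 transpositions; sign(π) = (−1)^385 = -1.
Check: (216/391) = -1 by Zolotarev.

-1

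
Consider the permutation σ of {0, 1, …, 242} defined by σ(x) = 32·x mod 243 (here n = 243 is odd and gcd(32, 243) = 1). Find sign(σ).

Orbit of 224 under x↦32x: [224, 121, 227, 217, 140, 106, 233]… (length divides ord_243(32)).
π_32 has 6 disjoint cycles with lengths [162, 54, 18, 6, 2, 1] on {0,…,242}.
6 cycles on 243: each ℓ→(−1)^(ℓ−1), product (−1)^237 = -1.

-1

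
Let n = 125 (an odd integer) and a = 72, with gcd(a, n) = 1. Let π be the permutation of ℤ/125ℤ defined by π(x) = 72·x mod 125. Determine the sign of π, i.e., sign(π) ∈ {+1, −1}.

Trace 59: π^k(59) = [59, 123, 106, 7, 4, 38, 111] for k=0..6.
π_72 has 4 disjoint cycles with lengths [100, 20, 4, 1] on {0,…,124}.
sign(π) = (−1)^{n − #cycles} = (−1)^{125−4} = (−1)^121 = -1.

-1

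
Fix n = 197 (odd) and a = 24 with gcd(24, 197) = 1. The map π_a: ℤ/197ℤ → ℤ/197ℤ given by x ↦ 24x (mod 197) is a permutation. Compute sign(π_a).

Start at x=158: 158 → 49 → 191 → 53 → 90 → 190 → 29 → … (one orbit).
Decompose π into cycles: lengths [49, 49, 49, 49, 1] (5 cycles, including the fixed point 0).
5 cycles on 197: each ℓ→(−1)^(ℓ−1), product (−1)^192 = +1.
The Jacobi symbol (24|197) = +1 (Zolotarev) agrees.

+1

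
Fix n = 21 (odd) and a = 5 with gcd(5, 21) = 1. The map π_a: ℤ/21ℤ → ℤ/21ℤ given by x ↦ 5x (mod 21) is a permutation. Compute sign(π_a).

Trace 4: π^k(4) = [4, 20, 16, 17, 1, 5] for k=0..5.
5 cycles of lengths [6, 6, 6, 2, 1].
Σ(ℓ_i−1) = 21−5 = 16; sign = (−1)^16 = +1.

+1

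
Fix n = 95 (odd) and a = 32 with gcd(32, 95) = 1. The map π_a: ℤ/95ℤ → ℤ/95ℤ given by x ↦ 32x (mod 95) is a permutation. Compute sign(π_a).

+1

Orbit of 26 under x↦32x: [26, 72, 24, 8, 66, 22, 39]… (length divides ord_95(32)).
5 cycles of lengths [36, 36, 18, 4, 1].
5 cycles on 95: each ℓ→(−1)^(ℓ−1), product (−1)^90 = +1.
Via Zolotarev, sign(π_{32}) = (32|95) = +1.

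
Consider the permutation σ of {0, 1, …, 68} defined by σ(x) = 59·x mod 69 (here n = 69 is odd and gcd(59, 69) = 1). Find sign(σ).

Trace 16: π^k(16) = [16, 47, 13, 8, 58, 41, 4] for k=0..6.
Decompose π into cycles: lengths [22, 22, 11, 11, 2, 1] (6 cycles, including the fixed point 0).
6 cycles on 69: each ℓ→(−1)^(ℓ−1), product (−1)^63 = -1.
(59|69)_J = -1 (Zolotarev's lemma cross-check).

-1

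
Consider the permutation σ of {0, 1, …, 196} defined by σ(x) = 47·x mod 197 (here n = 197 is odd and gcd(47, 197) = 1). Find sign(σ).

+1

Orbit of 34 under x↦47x: [34, 22, 49, 136, 88, 196, 150]… (length divides ord_197(47)).
3 cycles of lengths [98, 98, 1].
With 3 cycles on 197 points, sign = (−1)^{197−3} = +1.
Via Zolotarev, sign(π_{47}) = (47|197) = +1.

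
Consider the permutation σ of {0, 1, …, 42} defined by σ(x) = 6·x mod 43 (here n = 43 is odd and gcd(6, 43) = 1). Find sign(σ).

Start at x=1: 1 → 6 → 36 → 1 (one orbit).
Cycle type of π: 3×14 + 1; total 15 cycles.
Σ(ℓ_i−1) = 43−15 = 28; sign = (−1)^28 = +1.
Check: (6/43) = +1 by Zolotarev.

+1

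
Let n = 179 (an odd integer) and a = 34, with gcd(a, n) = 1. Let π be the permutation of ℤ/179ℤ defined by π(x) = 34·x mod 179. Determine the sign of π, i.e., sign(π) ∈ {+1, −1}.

-1

Orbit of 154 under x↦34x: [154, 45, 98, 110, 160, 70, 53]… (length divides ord_179(34)).
Cycle type of π: 178 + 1; total 2 cycles.
179 − 2 = 177 transpositions; sign(π) = (−1)^177 = -1.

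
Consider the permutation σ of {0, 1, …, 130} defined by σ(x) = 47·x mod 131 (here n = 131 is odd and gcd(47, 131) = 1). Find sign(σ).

Trace 112: π^k(112) = [112, 24, 80, 92, 1, 47, 113] for k=0..6.
Cycle type of π: 26×5 + 1; total 6 cycles.
Σ(ℓ_i−1) = 131−6 = 125; sign = (−1)^125 = -1.
The Jacobi symbol (47|131) = -1 (Zolotarev) agrees.

-1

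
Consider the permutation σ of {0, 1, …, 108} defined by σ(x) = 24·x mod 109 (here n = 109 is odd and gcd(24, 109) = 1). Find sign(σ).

Orbit of 103 under x↦24x: [103, 74, 32, 5, 11, 46, 14]… (length divides ord_109(24)).
The orbit structure of x ↦ 24x mod 109: 2 orbits of sizes [108, 1].
n − c = 109 − 2 = 107; sign = (−1)^107 = -1.
Via Zolotarev, sign(π_{24}) = (24|109) = -1.

-1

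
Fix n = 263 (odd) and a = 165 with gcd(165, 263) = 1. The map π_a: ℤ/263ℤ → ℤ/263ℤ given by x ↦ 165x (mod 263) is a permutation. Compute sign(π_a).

Start at x=137: 137 → 250 → 222 → 73 → 210 → 197 → 156 → … (one orbit).
2 cycles of lengths [262, 1].
2 cycles on 263: each ℓ→(−1)^(ℓ−1), product (−1)^261 = -1.

-1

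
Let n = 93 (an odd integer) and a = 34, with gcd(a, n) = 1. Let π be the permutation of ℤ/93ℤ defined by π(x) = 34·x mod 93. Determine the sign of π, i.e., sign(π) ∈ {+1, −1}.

Orbit of 73 under x↦34x: [73, 64, 37, 49, 85, 7, 52]… (length divides ord_93(34)).
6 cycles of lengths [30, 30, 30, 1, 1, 1].
93 − 6 = 87 transpositions; sign(π) = (−1)^87 = -1.
Check: (34/93) = -1 by Zolotarev.

-1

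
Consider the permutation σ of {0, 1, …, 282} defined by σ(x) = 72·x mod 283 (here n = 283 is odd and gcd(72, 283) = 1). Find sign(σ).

Trace 83: π^k(83) = [83, 33, 112, 140, 175, 148, 185] for k=0..6.
Cycle type of π: 282 + 1; total 2 cycles.
283 − 2 = 281 transpositions; sign(π) = (−1)^281 = -1.
Via Zolotarev, sign(π_{72}) = (72|283) = -1.

-1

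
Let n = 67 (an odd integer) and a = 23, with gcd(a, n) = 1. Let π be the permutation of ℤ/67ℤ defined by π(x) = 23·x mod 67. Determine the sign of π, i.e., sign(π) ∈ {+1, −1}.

Orbit of 6 under x↦23x: [6, 4, 25, 39, 26, 62, 19]… (length divides ord_67(23)).
Cycle type of π: 33×2 + 1; total 3 cycles.
With 3 cycles on 67 points, sign = (−1)^{67−3} = +1.
(23|67)_J = +1 (Zolotarev's lemma cross-check).

+1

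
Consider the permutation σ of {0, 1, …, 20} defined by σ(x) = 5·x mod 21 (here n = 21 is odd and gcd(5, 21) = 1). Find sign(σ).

+1

Trace 5: π^k(5) = [5, 4, 20, 16, 17, 1] for k=0..5.
The orbit structure of x ↦ 5x mod 21: 5 orbits of sizes [6, 6, 6, 2, 1].
5 cycles on 21: each ℓ→(−1)^(ℓ−1), product (−1)^16 = +1.
Zolotarev: (5|21) = +1, matching the cycle-count sign.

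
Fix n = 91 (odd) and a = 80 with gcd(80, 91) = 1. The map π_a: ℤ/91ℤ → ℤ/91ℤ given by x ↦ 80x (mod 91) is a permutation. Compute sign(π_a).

Orbit of 24 under x↦80x: [24, 9, 83, 88, 33, 1, 80]… (length divides ord_91(80)).
Decompose π into cycles: lengths [12, 12, 12, 12, 12, 12, 12, 6, 1] (9 cycles, including the fixed point 0).
With 9 cycles on 91 points, sign = (−1)^{91−9} = +1.
The Jacobi symbol (80|91) = +1 (Zolotarev) agrees.

+1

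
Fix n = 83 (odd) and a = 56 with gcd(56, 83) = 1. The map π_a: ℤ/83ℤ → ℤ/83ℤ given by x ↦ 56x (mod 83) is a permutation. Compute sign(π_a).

-1

Orbit of 23 under x↦56x: [23, 43, 1, 56, 65, 71, 75]… (length divides ord_83(56)).
Cycle lengths of π_56 on ℤ/83ℤ: [82, 1]; 2 cycles in total.
With 2 cycles on 83 points, sign = (−1)^{83−2} = -1.
Check: (56/83) = -1 by Zolotarev.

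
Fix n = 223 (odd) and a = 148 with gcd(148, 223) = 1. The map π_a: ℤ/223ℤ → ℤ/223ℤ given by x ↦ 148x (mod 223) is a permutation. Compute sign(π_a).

+1

Orbit of 56 under x↦148x: [56, 37, 124, 66, 179, 178, 30]… (length divides ord_223(148)).
Decompose π into cycles: lengths [111, 111, 1] (3 cycles, including the fixed point 0).
With 3 cycles on 223 points, sign = (−1)^{223−3} = +1.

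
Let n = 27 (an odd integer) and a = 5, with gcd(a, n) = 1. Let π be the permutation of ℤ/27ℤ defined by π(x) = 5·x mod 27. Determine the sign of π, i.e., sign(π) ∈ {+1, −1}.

-1

Trace 13: π^k(13) = [13, 11, 1, 5, 25, 17, 4] for k=0..6.
4 cycles of lengths [18, 6, 2, 1].
Σ(ℓ_i−1) = 27−4 = 23; sign = (−1)^23 = -1.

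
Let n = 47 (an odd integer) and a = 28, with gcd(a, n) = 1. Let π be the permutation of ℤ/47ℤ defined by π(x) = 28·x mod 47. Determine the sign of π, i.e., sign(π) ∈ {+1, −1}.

Trace 36: π^k(36) = [36, 21, 24, 14, 16, 25, 42] for k=0..6.
The orbit structure of x ↦ 28x mod 47: 3 orbits of sizes [23, 23, 1].
3 cycles on 47: each ℓ→(−1)^(ℓ−1), product (−1)^44 = +1.
(28|47)_J = +1 (Zolotarev's lemma cross-check).

+1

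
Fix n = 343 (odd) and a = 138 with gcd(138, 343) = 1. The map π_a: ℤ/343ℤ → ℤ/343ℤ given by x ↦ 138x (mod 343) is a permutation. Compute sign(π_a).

Orbit of 99 under x↦138x: [99, 285, 228, 251, 338, 339, 134]… (length divides ord_343(138)).
Cycle lengths of π_138 on ℤ/343ℤ: [294, 42, 6, 1]; 4 cycles in total.
Σ(ℓ_i−1) = 343−4 = 339; sign = (−1)^339 = -1.

-1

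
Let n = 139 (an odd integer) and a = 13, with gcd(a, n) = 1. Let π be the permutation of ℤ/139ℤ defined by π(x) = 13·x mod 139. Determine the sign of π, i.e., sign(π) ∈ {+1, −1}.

Orbit of 11 under x↦13x: [11, 4, 52, 120, 31, 125, 96]… (length divides ord_139(13)).
Cycle type of π: 69×2 + 1; total 3 cycles.
3 cycles on 139: each ℓ→(−1)^(ℓ−1), product (−1)^136 = +1.
Zolotarev: (13|139) = +1, matching the cycle-count sign.

+1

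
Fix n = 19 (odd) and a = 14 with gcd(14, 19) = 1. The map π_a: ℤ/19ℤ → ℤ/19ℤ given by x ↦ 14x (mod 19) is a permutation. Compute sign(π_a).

Start at x=12: 12 → 16 → 15 → 1 → 14 → 6 → 8 → … (one orbit).
2 cycles of lengths [18, 1].
19 − 2 = 17 transpositions; sign(π) = (−1)^17 = -1.
Zolotarev: (14|19) = -1, matching the cycle-count sign.

-1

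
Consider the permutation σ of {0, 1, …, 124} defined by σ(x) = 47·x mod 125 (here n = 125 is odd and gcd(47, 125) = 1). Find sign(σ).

-1

Trace 43: π^k(43) = [43, 21, 112, 14, 33, 51, 22] for k=0..6.
4 cycles of lengths [100, 20, 4, 1].
sign(π) = (−1)^{n − #cycles} = (−1)^{125−4} = (−1)^121 = -1.
Check: (47/125) = -1 by Zolotarev.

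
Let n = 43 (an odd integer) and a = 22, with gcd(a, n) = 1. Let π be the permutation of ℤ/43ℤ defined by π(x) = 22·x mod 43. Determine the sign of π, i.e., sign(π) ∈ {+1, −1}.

Trace 11: π^k(11) = [11, 27, 35, 39, 41, 42, 21] for k=0..6.
Cycle lengths of π_22 on ℤ/43ℤ: [14, 14, 14, 1]; 4 cycles in total.
4 cycles on 43: each ℓ→(−1)^(ℓ−1), product (−1)^39 = -1.
(22|43)_J = -1 (Zolotarev's lemma cross-check).

-1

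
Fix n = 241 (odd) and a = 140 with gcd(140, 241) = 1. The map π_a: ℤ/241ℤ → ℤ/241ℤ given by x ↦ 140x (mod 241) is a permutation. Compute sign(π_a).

-1

Trace 47: π^k(47) = [47, 73, 98, 224, 30, 103, 201] for k=0..6.
Decompose π into cycles: lengths [80, 80, 80, 1] (4 cycles, including the fixed point 0).
4 cycles on 241: each ℓ→(−1)^(ℓ−1), product (−1)^237 = -1.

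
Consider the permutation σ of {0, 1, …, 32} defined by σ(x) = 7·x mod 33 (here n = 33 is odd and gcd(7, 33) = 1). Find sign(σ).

Trace 28: π^k(28) = [28, 31, 19, 1, 7, 16, 13] for k=0..6.
6 cycles of lengths [10, 10, 10, 1, 1, 1].
6 cycles on 33: each ℓ→(−1)^(ℓ−1), product (−1)^27 = -1.
The Jacobi symbol (7|33) = -1 (Zolotarev) agrees.

-1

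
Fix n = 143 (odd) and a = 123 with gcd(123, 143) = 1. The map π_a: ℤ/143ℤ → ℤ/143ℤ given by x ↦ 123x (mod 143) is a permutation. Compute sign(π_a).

Start at x=92: 92 → 19 → 49 → 21 → 9 → 106 → 25 → … (one orbit).
5 cycles of lengths [60, 60, 12, 10, 1].
5 cycles on 143: each ℓ→(−1)^(ℓ−1), product (−1)^138 = +1.
Check: (123/143) = +1 by Zolotarev.

+1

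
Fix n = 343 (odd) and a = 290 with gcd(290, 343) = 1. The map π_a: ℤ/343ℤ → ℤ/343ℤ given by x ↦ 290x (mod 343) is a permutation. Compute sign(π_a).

-1

Orbit of 192 under x↦290x: [192, 114, 132, 207, 5, 78, 325]… (length divides ord_343(290)).
The orbit structure of x ↦ 290x mod 343: 4 orbits of sizes [294, 42, 6, 1].
With 4 cycles on 343 points, sign = (−1)^{343−4} = -1.
(290|343)_J = -1 (Zolotarev's lemma cross-check).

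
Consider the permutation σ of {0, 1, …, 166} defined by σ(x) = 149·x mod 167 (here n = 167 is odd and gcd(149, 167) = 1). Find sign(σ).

-1

Orbit of 118 under x↦149x: [118, 47, 156, 31, 110, 24, 69]… (length divides ord_167(149)).
Cycle lengths of π_149 on ℤ/167ℤ: [166, 1]; 2 cycles in total.
167 − 2 = 165 transpositions; sign(π) = (−1)^165 = -1.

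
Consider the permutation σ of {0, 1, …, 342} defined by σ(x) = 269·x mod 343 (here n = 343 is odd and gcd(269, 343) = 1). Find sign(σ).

-1

Orbit of 178 under x↦269x: [178, 205, 265, 284, 250, 22, 87]… (length divides ord_343(269)).
4 cycles of lengths [294, 42, 6, 1].
sign(π) = (−1)^{n − #cycles} = (−1)^{343−4} = (−1)^339 = -1.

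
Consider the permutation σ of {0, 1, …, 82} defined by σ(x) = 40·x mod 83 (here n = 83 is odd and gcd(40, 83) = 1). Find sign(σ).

+1

Trace 37: π^k(37) = [37, 69, 21, 10, 68, 64, 70] for k=0..6.
Decompose π into cycles: lengths [41, 41, 1] (3 cycles, including the fixed point 0).
With 3 cycles on 83 points, sign = (−1)^{83−3} = +1.
Zolotarev: (40|83) = +1, matching the cycle-count sign.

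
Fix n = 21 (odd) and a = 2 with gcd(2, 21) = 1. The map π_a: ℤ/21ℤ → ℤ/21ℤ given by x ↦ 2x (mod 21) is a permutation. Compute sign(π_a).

-1

Orbit of 2 under x↦2x: [2, 4, 8, 16, 11, 1]… (length divides ord_21(2)).
The orbit structure of x ↦ 2x mod 21: 6 orbits of sizes [6, 6, 3, 3, 2, 1].
With 6 cycles on 21 points, sign = (−1)^{21−6} = -1.
Zolotarev: (2|21) = -1, matching the cycle-count sign.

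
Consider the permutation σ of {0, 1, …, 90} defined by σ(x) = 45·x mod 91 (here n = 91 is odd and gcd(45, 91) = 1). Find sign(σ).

Start at x=45: 45 → 23 → 34 → 74 → 54 → 64 → 59 → … (one orbit).
Cycle lengths of π_45 on ℤ/91ℤ: [12, 12, 12, 12, 12, 12, 12, 6, 1]; 9 cycles in total.
With 9 cycles on 91 points, sign = (−1)^{91−9} = +1.

+1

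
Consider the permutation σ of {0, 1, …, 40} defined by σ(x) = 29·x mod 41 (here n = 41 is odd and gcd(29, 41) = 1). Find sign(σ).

Start at x=33: 33 → 14 → 37 → 7 → 39 → 24 → 40 → … (one orbit).
Cycle type of π: 40 + 1; total 2 cycles.
n − c = 41 − 2 = 39; sign = (−1)^39 = -1.

-1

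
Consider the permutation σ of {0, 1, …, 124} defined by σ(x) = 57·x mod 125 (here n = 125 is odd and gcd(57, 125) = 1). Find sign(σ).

Start at x=68: 68 → 1 → 57 → 124 → 68 (one orbit).
32 cycles of lengths [4, 4, 4, 4, 4, 4, 4, 4, 4, 4, 4, 4, 4, 4, 4, 4, 4, 4, 4, 4, 4, 4, 4, 4, 4, 4, 4, 4, 4, 4, 4, 1].
n − c = 125 − 32 = 93; sign = (−1)^93 = -1.
Via Zolotarev, sign(π_{57}) = (57|125) = -1.

-1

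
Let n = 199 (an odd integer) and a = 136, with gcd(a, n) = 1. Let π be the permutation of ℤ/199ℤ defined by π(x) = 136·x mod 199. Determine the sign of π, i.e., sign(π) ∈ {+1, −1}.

Orbit of 136 under x↦136x: [136, 188, 96, 121, 138, 62, 74]… (length divides ord_199(136)).
Cycle type of π: 22×9 + 1; total 10 cycles.
n − c = 199 − 10 = 189; sign = (−1)^189 = -1.
Check: (136/199) = -1 by Zolotarev.

-1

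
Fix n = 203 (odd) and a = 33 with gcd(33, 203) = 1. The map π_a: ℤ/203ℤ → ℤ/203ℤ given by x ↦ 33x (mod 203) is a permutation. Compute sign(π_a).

Orbit of 197 under x↦33x: [197, 5, 165, 167, 30, 178, 190]… (length divides ord_203(33)).
Decompose π into cycles: lengths [42, 42, 42, 42, 14, 14, 6, 1] (8 cycles, including the fixed point 0).
With 8 cycles on 203 points, sign = (−1)^{203−8} = -1.

-1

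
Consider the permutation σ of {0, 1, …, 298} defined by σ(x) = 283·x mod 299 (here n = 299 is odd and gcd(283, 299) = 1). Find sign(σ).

Start at x=199: 199 → 105 → 114 → 269 → 181 → 94 → 290 → … (one orbit).
Cycle lengths of π_283 on ℤ/299ℤ: [66, 66, 66, 66, 22, 6, 6, 1]; 8 cycles in total.
n − c = 299 − 8 = 291; sign = (−1)^291 = -1.

-1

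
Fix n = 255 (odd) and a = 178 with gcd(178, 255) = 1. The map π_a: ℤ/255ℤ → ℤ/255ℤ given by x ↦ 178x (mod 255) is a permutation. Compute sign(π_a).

-1

Trace 43: π^k(43) = [43, 4, 202, 1, 178, 64, 172] for k=0..6.
Cycle type of π: 8×30 + 4×3 + 1×3; total 36 cycles.
sign(π) = (−1)^{n − #cycles} = (−1)^{255−36} = (−1)^219 = -1.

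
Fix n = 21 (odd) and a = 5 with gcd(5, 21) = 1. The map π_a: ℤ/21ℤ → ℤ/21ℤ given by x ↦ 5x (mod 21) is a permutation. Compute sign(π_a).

+1

Trace 16: π^k(16) = [16, 17, 1, 5, 4, 20] for k=0..5.
π_5 has 5 disjoint cycles with lengths [6, 6, 6, 2, 1] on {0,…,20}.
With 5 cycles on 21 points, sign = (−1)^{21−5} = +1.
Zolotarev: (5|21) = +1, matching the cycle-count sign.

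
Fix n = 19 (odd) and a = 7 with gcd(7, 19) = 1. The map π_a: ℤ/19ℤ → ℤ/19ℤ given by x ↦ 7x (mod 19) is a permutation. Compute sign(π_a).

Orbit of 11 under x↦7x: [11, 1, 7]… (length divides ord_19(7)).
The orbit structure of x ↦ 7x mod 19: 7 orbits of sizes [3, 3, 3, 3, 3, 3, 1].
n − c = 19 − 7 = 12; sign = (−1)^12 = +1.
Check: (7/19) = +1 by Zolotarev.

+1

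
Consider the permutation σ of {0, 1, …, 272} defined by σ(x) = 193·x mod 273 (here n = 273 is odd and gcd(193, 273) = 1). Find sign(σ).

-1

Trace 148: π^k(148) = [148, 172, 163, 64, 67, 100, 190] for k=0..6.
30 cycles of lengths [12, 12, 12, 12, 12, 12, 12, 12, 12, 12, 12, 12, 12, 12, 12, 12, 12, 12, 12, 12, 12, 3, 3, 3, 3, 3, 3, 1, 1, 1].
30 cycles on 273: each ℓ→(−1)^(ℓ−1), product (−1)^243 = -1.
Via Zolotarev, sign(π_{193}) = (193|273) = -1.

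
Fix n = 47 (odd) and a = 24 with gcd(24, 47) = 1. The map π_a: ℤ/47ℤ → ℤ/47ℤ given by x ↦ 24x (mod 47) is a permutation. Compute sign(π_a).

Start at x=4: 4 → 2 → 1 → 24 → 12 → 6 → 3 → … (one orbit).
The orbit structure of x ↦ 24x mod 47: 3 orbits of sizes [23, 23, 1].
With 3 cycles on 47 points, sign = (−1)^{47−3} = +1.
Via Zolotarev, sign(π_{24}) = (24|47) = +1.

+1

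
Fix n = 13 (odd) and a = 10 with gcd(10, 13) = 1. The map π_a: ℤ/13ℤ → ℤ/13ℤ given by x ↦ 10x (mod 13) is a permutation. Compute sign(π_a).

Trace 10: π^k(10) = [10, 9, 12, 3, 4, 1] for k=0..5.
The orbit structure of x ↦ 10x mod 13: 3 orbits of sizes [6, 6, 1].
sign(π) = (−1)^{n − #cycles} = (−1)^{13−3} = (−1)^10 = +1.

+1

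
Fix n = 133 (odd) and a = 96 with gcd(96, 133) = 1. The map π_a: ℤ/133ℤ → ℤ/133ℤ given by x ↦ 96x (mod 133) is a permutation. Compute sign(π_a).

-1

Orbit of 1 under x↦96x: [1, 96, 39, 20, 58, 115]… (length divides ord_133(96)).
38 cycles of lengths [6, 6, 6, 6, 6, 6, 6, 6, 6, 6, 6, 6, 6, 6, 6, 6, 6, 6, 6, 1, 1, 1, 1, 1, 1, 1, 1, 1, 1, 1, 1, 1, 1, 1, 1, 1, 1, 1].
133 − 38 = 95 transpositions; sign(π) = (−1)^95 = -1.
The Jacobi symbol (96|133) = -1 (Zolotarev) agrees.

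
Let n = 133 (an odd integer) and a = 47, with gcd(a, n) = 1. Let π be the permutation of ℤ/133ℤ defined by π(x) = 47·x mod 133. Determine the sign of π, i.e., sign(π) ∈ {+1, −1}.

Trace 17: π^k(17) = [17, 1, 47, 81, 83, 44, 73] for k=0..6.
10 cycles of lengths [18, 18, 18, 18, 18, 18, 9, 9, 6, 1].
sign(π) = (−1)^{n − #cycles} = (−1)^{133−10} = (−1)^123 = -1.
Zolotarev: (47|133) = -1, matching the cycle-count sign.

-1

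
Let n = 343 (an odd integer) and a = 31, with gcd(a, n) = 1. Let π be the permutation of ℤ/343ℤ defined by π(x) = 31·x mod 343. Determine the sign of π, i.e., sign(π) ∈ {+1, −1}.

-1

Start at x=79: 79 → 48 → 116 → 166 → 1 → 31 → 275 → … (one orbit).
Cycle type of π: 42×7 + 6×8 + 1; total 16 cycles.
Σ(ℓ_i−1) = 343−16 = 327; sign = (−1)^327 = -1.
(31|343)_J = -1 (Zolotarev's lemma cross-check).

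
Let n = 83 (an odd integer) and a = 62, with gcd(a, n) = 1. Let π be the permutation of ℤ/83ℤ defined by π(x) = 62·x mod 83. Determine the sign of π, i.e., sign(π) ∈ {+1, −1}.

Trace 66: π^k(66) = [66, 25, 56, 69, 45, 51, 8] for k=0..6.
Cycle lengths of π_62 on ℤ/83ℤ: [82, 1]; 2 cycles in total.
2 cycles on 83: each ℓ→(−1)^(ℓ−1), product (−1)^81 = -1.

-1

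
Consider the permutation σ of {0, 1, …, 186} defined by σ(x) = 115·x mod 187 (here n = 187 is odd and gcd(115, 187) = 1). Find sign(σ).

+1

Start at x=103: 103 → 64 → 67 → 38 → 69 → 81 → 152 → … (one orbit).
π_115 has 15 disjoint cycles with lengths [20, 20, 20, 20, 20, 20, 20, 20, 5, 5, 4, 4, 4, 4, 1] on {0,…,186}.
With 15 cycles on 187 points, sign = (−1)^{187−15} = +1.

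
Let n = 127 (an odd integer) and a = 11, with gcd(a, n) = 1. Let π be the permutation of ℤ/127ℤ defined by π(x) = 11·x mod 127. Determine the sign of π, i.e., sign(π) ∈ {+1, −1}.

+1

Start at x=103: 103 → 117 → 17 → 60 → 25 → 21 → 104 → … (one orbit).
The orbit structure of x ↦ 11x mod 127: 3 orbits of sizes [63, 63, 1].
Σ(ℓ_i−1) = 127−3 = 124; sign = (−1)^124 = +1.
(11|127)_J = +1 (Zolotarev's lemma cross-check).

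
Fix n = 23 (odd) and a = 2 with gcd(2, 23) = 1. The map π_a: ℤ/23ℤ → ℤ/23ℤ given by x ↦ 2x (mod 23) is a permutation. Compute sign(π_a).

Start at x=4: 4 → 8 → 16 → 9 → 18 → 13 → 3 → … (one orbit).
3 cycles of lengths [11, 11, 1].
23 − 3 = 20 transpositions; sign(π) = (−1)^20 = +1.
The Jacobi symbol (2|23) = +1 (Zolotarev) agrees.

+1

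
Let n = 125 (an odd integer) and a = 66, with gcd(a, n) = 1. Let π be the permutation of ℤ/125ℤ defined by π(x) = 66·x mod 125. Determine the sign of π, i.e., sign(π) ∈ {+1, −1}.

Trace 86: π^k(86) = [86, 51, 116, 31, 46, 36, 1] for k=0..6.
π_66 has 13 disjoint cycles with lengths [25, 25, 25, 25, 5, 5, 5, 5, 1, 1, 1, 1, 1] on {0,…,124}.
125 − 13 = 112 transpositions; sign(π) = (−1)^112 = +1.

+1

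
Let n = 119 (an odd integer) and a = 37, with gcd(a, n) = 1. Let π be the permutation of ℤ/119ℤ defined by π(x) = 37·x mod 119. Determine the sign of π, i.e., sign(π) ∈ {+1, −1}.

Orbit of 29 under x↦37x: [29, 2, 74, 1, 37, 60, 78]… (length divides ord_119(37)).
π_37 has 6 disjoint cycles with lengths [48, 48, 16, 3, 3, 1] on {0,…,118}.
sign(π) = (−1)^{n − #cycles} = (−1)^{119−6} = (−1)^113 = -1.
(37|119)_J = -1 (Zolotarev's lemma cross-check).

-1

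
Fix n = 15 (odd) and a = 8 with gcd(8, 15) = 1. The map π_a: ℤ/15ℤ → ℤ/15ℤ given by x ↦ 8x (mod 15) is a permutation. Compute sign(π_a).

+1

Trace 4: π^k(4) = [4, 2, 1, 8] for k=0..3.
Cycle lengths of π_8 on ℤ/15ℤ: [4, 4, 4, 2, 1]; 5 cycles in total.
15 − 5 = 10 transpositions; sign(π) = (−1)^10 = +1.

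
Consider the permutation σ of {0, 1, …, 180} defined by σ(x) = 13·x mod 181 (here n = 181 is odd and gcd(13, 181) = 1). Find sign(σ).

Orbit of 81 under x↦13x: [81, 148, 114, 34, 80, 135, 126]… (length divides ord_181(13)).
Decompose π into cycles: lengths [45, 45, 45, 45, 1] (5 cycles, including the fixed point 0).
sign(π) = (−1)^{n − #cycles} = (−1)^{181−5} = (−1)^176 = +1.

+1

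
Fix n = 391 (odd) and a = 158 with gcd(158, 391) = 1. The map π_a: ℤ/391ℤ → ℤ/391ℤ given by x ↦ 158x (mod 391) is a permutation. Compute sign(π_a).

Orbit of 296 under x↦158x: [296, 239, 226, 127, 125, 200, 320]… (length divides ord_391(158)).
Cycle lengths of π_158 on ℤ/391ℤ: [176, 176, 22, 16, 1]; 5 cycles in total.
sign(π) = (−1)^{n − #cycles} = (−1)^{391−5} = (−1)^386 = +1.
(158|391)_J = +1 (Zolotarev's lemma cross-check).

+1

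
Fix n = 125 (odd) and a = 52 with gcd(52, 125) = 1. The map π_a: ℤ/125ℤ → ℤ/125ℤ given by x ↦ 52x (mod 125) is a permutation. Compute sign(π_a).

-1

Start at x=112: 112 → 74 → 98 → 96 → 117 → 84 → 118 → … (one orbit).
π_52 has 4 disjoint cycles with lengths [100, 20, 4, 1] on {0,…,124}.
4 cycles on 125: each ℓ→(−1)^(ℓ−1), product (−1)^121 = -1.
Via Zolotarev, sign(π_{52}) = (52|125) = -1.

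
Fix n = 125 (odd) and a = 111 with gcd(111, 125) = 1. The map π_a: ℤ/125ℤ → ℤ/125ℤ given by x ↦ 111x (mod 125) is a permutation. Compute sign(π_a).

Trace 41: π^k(41) = [41, 51, 36, 121, 56, 91, 101] for k=0..6.
13 cycles of lengths [25, 25, 25, 25, 5, 5, 5, 5, 1, 1, 1, 1, 1].
13 cycles on 125: each ℓ→(−1)^(ℓ−1), product (−1)^112 = +1.
Zolotarev: (111|125) = +1, matching the cycle-count sign.

+1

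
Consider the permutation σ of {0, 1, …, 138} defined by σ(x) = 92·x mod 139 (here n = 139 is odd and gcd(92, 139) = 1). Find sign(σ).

Trace 35: π^k(35) = [35, 23, 31, 72, 91, 32, 25] for k=0..6.
Decompose π into cycles: lengths [138, 1] (2 cycles, including the fixed point 0).
n − c = 139 − 2 = 137; sign = (−1)^137 = -1.

-1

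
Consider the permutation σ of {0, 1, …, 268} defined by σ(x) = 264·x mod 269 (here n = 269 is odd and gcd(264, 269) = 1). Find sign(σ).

Trace 1: π^k(1) = [1, 264, 25, 144, 87, 103, 23] for k=0..6.
3 cycles of lengths [134, 134, 1].
Σ(ℓ_i−1) = 269−3 = 266; sign = (−1)^266 = +1.

+1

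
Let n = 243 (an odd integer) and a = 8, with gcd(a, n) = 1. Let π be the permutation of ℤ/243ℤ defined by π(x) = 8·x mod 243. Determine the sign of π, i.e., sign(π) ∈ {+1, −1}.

-1

Orbit of 62 under x↦8x: [62, 10, 80, 154, 17, 136, 116]… (length divides ord_243(8)).
Decompose π into cycles: lengths [54, 54, 54, 18, 18, 18, 6, 6, 6, 2, 2, 2, 2, 1] (14 cycles, including the fixed point 0).
243 − 14 = 229 transpositions; sign(π) = (−1)^229 = -1.
The Jacobi symbol (8|243) = -1 (Zolotarev) agrees.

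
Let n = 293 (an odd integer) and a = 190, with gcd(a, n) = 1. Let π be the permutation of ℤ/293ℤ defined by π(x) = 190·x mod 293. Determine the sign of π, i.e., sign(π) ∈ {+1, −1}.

-1

Orbit of 174 under x↦190x: [174, 244, 66, 234, 217, 210, 52]… (length divides ord_293(190)).
π_190 has 2 disjoint cycles with lengths [292, 1] on {0,…,292}.
sign(π) = (−1)^{n − #cycles} = (−1)^{293−2} = (−1)^291 = -1.
Zolotarev: (190|293) = -1, matching the cycle-count sign.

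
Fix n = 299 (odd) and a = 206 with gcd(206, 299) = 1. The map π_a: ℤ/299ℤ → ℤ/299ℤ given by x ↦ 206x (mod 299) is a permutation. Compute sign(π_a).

Orbit of 231 under x↦206x: [231, 45, 1, 206, 277, 252, 185]… (length divides ord_299(206)).
Decompose π into cycles: lengths [12, 12, 12, 12, 12, 12, 12, 12, 12, 12, 12, 12, 12, 12, 12, 12, 12, 12, 12, 12, 12, 12, 12, 2, 2, 2, 2, 2, 2, 2, 2, 2, 2, 2, 1] (35 cycles, including the fixed point 0).
35 cycles on 299: each ℓ→(−1)^(ℓ−1), product (−1)^264 = +1.

+1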